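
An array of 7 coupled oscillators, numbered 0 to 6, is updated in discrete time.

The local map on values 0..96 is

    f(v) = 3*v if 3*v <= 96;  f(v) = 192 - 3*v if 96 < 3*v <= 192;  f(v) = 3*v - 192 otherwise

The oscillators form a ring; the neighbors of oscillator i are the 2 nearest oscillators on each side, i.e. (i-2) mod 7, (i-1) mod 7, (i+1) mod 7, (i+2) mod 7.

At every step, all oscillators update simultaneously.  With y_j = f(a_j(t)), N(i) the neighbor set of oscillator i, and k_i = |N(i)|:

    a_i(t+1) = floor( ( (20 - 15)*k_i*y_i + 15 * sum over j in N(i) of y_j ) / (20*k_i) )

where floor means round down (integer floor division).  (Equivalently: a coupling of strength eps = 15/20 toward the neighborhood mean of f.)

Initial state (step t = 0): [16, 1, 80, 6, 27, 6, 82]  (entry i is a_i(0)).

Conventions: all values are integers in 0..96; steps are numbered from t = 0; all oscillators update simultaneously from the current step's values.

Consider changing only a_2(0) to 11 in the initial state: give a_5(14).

Simulating step by step:
t=0: [16, 1, 11, 6, 27, 6, 82]
t=1: [32, 29, 36, 29, 43, 42, 41]
t=2: [81, 84, 83, 78, 73, 75, 75]
t=3: [47, 49, 48, 43, 37, 36, 40]
t=4: [59, 55, 57, 64, 70, 71, 66]
t=5: [17, 14, 16, 16, 13, 12, 16]
t=6: [45, 47, 45, 42, 43, 43, 43]
t=7: [58, 58, 58, 60, 62, 62, 59]
t=8: [15, 16, 14, 12, 11, 11, 12]
t=9: [41, 41, 40, 38, 35, 36, 38]
t=10: [74, 72, 74, 78, 80, 79, 77]
t=11: [33, 32, 34, 38, 41, 41, 37]
t=12: [86, 88, 85, 80, 76, 77, 81]
t=13: [58, 60, 57, 51, 46, 47, 52]
t=14: [27, 24, 28, 35, 41, 40, 34]

Answer: a_5(14) = 40
Key observation: This trace re-runs the system from the modified initial state.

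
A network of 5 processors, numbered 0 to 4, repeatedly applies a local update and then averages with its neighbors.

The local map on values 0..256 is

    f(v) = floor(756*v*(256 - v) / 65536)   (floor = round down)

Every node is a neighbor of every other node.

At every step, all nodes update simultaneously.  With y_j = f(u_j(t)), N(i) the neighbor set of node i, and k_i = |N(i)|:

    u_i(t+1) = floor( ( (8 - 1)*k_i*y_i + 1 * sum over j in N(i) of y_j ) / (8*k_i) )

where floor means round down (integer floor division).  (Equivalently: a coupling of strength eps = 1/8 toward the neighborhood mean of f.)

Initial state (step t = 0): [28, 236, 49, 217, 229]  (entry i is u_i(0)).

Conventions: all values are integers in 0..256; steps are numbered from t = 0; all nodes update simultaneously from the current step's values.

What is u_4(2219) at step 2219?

Simulating step by step:
t=0: [28, 236, 49, 217, 229]
t=1: [74, 58, 111, 94, 72]
t=2: [155, 136, 181, 172, 153]
t=3: [179, 185, 158, 167, 179]
t=4: [158, 152, 175, 169, 158]
t=5: [177, 180, 164, 169, 177]
t=6: [161, 158, 172, 168, 161]
t=7: [175, 177, 167, 170, 175]
t=8: [163, 161, 170, 167, 163]
t=9: [173, 175, 168, 171, 173]
t=10: [165, 163, 169, 166, 165]
t=11: [172, 173, 169, 172, 172]
t=12: [166, 165, 168, 166, 166]
t=13: [171, 172, 170, 171, 171]
t=14: [167, 166, 167, 167, 167]
t=15: [171, 171, 171, 171, 171]
t=16: [167, 167, 167, 167, 167]
t=17: [171, 171, 171, 171, 171]

Answer: u_4(2219) = 171
Key observation: The state at step 15, [171, 171, 171, 171, 171], reappears at step 17: the system is in a cycle of period 2 from step 15 on.  Therefore the state at step 2219 equals the state at step 15 + ((2219 - 15) mod 2) = 15, which is [171, 171, 171, 171, 171].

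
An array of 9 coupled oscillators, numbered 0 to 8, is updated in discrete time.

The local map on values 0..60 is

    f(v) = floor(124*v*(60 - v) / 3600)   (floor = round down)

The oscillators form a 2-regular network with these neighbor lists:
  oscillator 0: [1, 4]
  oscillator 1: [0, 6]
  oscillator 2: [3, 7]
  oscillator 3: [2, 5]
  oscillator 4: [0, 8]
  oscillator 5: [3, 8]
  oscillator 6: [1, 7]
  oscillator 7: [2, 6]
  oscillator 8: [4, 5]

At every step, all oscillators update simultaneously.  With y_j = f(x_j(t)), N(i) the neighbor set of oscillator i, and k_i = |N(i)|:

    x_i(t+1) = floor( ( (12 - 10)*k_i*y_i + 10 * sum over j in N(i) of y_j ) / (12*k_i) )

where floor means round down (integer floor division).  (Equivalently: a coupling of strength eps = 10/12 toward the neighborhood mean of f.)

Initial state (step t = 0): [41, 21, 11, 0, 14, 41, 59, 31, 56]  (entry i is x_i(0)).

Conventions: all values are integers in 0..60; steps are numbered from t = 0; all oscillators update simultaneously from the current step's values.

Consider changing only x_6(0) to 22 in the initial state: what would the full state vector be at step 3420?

Answer: [30, 31, 30, 30, 30, 30, 31, 30, 30]
Key observation: The state at step 4, [30, 31, 30, 30, 30, 30, 31, 30, 30], reappears at step 6: the system is in a cycle of period 2 from step 4 on.  Therefore the state at step 3420 equals the state at step 4 + ((3420 - 4) mod 2) = 4, which is [30, 31, 30, 30, 30, 30, 31, 30, 30].

Derivation:
t=0: [41, 21, 11, 0, 14, 41, 22, 31, 56]
t=1: [25, 27, 15, 18, 17, 7, 28, 24, 21]
t=2: [27, 30, 26, 18, 28, 24, 29, 26, 20]
t=3: [30, 30, 28, 28, 28, 26, 30, 30, 29]
t=4: [30, 31, 30, 30, 30, 30, 31, 30, 30]
t=5: [30, 30, 31, 31, 31, 31, 30, 30, 31]
t=6: [30, 31, 30, 30, 30, 30, 31, 30, 30]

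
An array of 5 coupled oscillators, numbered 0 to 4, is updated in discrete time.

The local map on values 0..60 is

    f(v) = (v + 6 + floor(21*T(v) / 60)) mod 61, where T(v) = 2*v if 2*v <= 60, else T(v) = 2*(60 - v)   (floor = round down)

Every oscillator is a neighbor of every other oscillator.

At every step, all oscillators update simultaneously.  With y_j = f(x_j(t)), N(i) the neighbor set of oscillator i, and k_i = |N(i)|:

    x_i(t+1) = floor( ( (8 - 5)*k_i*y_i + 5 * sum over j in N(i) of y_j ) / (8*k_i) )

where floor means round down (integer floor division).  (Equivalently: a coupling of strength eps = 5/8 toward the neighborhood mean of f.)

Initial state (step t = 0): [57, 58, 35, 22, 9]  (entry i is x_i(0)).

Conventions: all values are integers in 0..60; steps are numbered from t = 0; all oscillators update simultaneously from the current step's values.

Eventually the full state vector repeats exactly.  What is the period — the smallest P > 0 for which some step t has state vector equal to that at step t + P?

Simulating step by step:
t=0: [57, 58, 35, 22, 9]
t=1: [21, 21, 33, 29, 24]
t=2: [46, 46, 49, 49, 47]
t=3: [0, 0, 0, 0, 0]
t=4: [6, 6, 6, 6, 6]
t=5: [16, 16, 16, 16, 16]
t=6: [33, 33, 33, 33, 33]
t=7: [57, 57, 57, 57, 57]
t=8: [4, 4, 4, 4, 4]
t=9: [12, 12, 12, 12, 12]
t=10: [26, 26, 26, 26, 26]
t=11: [50, 50, 50, 50, 50]
t=12: [2, 2, 2, 2, 2]
t=13: [9, 9, 9, 9, 9]
t=14: [21, 21, 21, 21, 21]
t=15: [41, 41, 41, 41, 41]
t=16: [60, 60, 60, 60, 60]
t=17: [5, 5, 5, 5, 5]
t=18: [14, 14, 14, 14, 14]
t=19: [29, 29, 29, 29, 29]
t=20: [55, 55, 55, 55, 55]
t=21: [3, 3, 3, 3, 3]
t=22: [11, 11, 11, 11, 11]
t=23: [24, 24, 24, 24, 24]
t=24: [46, 46, 46, 46, 46]
t=25: [0, 0, 0, 0, 0]

Answer: 22
Key observation: The state at step 3, [0, 0, 0, 0, 0], reappears at step 25 — and no state repeats earlier — so the cycle the system enters has period 22.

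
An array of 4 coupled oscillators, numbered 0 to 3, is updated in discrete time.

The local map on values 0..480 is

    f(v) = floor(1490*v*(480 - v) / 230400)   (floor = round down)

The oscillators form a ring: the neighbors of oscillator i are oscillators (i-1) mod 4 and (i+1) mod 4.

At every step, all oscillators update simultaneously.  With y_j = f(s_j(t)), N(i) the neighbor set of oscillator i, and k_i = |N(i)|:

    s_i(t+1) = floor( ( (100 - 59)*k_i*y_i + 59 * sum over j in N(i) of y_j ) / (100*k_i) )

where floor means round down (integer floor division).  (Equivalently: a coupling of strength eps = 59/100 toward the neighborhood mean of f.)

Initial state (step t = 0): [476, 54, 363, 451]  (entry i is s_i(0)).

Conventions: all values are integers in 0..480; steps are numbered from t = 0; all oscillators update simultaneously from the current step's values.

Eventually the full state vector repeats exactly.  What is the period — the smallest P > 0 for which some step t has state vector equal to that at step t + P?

Simulating step by step:
t=0: [476, 54, 363, 451]
t=1: [73, 145, 180, 118]
t=2: [252, 288, 317, 272]
t=3: [365, 354, 349, 357]
t=4: [279, 285, 289, 283]
t=5: [360, 359, 358, 359]
t=6: [279, 280, 280, 280]
t=7: [362, 362, 362, 362]
t=8: [276, 276, 276, 276]
t=9: [364, 364, 364, 364]
t=10: [273, 273, 273, 273]
t=11: [365, 365, 365, 365]
t=12: [271, 271, 271, 271]
t=13: [366, 366, 366, 366]
t=14: [269, 269, 269, 269]
t=15: [367, 367, 367, 367]
t=16: [268, 268, 268, 268]
t=17: [367, 367, 367, 367]

Answer: 2
Key observation: The state at step 15, [367, 367, 367, 367], reappears at step 17 — and no state repeats earlier — so the cycle the system enters has period 2.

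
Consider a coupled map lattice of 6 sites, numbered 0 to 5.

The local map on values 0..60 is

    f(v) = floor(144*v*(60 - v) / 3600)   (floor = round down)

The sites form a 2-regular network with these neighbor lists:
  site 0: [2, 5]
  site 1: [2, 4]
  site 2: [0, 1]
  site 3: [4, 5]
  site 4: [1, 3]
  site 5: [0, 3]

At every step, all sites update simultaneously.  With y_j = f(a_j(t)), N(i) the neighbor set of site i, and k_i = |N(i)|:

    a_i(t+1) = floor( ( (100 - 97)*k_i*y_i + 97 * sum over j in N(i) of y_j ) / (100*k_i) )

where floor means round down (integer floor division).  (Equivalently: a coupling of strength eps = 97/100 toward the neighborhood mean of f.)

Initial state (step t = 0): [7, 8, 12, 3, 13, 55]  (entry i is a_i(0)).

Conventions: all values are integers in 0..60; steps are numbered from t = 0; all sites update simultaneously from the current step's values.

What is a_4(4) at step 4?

Simulating step by step:
t=0: [7, 8, 12, 3, 13, 55]
t=1: [16, 23, 15, 17, 11, 10]
t=2: [23, 24, 30, 20, 31, 28]
t=3: [35, 35, 34, 34, 33, 33]
t=4: [35, 35, 35, 35, 35, 35]

Answer: a_4(4) = 35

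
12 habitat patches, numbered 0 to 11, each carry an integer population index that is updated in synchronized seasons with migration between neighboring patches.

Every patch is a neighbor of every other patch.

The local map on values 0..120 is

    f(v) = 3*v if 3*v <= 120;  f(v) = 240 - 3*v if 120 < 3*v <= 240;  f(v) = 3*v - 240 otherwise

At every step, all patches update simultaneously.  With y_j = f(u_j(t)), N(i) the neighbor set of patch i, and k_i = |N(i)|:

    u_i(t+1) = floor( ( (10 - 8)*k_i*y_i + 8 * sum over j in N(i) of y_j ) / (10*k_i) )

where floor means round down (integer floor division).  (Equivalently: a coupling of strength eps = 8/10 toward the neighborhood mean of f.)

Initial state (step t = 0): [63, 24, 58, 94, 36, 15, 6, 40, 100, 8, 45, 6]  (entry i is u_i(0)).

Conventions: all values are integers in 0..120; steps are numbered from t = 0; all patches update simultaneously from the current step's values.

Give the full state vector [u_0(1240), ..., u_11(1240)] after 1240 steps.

Simulating step by step:
t=0: [63, 24, 58, 94, 36, 15, 6, 40, 100, 8, 45, 6]
t=1: [59, 62, 61, 58, 66, 58, 55, 68, 60, 56, 66, 55]
t=2: [59, 58, 58, 59, 56, 59, 61, 56, 59, 60, 56, 61]
t=3: [64, 64, 64, 64, 65, 64, 63, 65, 64, 63, 65, 63]
t=4: [48, 48, 48, 48, 47, 48, 48, 47, 48, 48, 47, 48]
t=5: [96, 96, 96, 96, 97, 96, 96, 97, 96, 96, 97, 96]
t=6: [48, 48, 48, 48, 49, 48, 48, 49, 48, 48, 49, 48]
t=7: [95, 95, 95, 95, 94, 95, 95, 94, 95, 95, 94, 95]
t=8: [44, 44, 44, 44, 43, 44, 44, 43, 44, 44, 43, 44]
t=9: [108, 108, 108, 108, 109, 108, 108, 109, 108, 108, 109, 108]
t=10: [84, 84, 84, 84, 85, 84, 84, 85, 84, 84, 85, 84]
t=11: [12, 12, 12, 12, 13, 12, 12, 13, 12, 12, 13, 12]
t=12: [36, 36, 36, 36, 37, 36, 36, 37, 36, 36, 37, 36]
t=13: [108, 108, 108, 108, 109, 108, 108, 109, 108, 108, 109, 108]

Answer: [36, 36, 36, 36, 37, 36, 36, 37, 36, 36, 37, 36]
Key observation: The state at step 9, [108, 108, 108, 108, 109, 108, 108, 109, 108, 108, 109, 108], reappears at step 13: the system is in a cycle of period 4 from step 9 on.  Therefore the state at step 1240 equals the state at step 9 + ((1240 - 9) mod 4) = 12, which is [36, 36, 36, 36, 37, 36, 36, 37, 36, 36, 37, 36].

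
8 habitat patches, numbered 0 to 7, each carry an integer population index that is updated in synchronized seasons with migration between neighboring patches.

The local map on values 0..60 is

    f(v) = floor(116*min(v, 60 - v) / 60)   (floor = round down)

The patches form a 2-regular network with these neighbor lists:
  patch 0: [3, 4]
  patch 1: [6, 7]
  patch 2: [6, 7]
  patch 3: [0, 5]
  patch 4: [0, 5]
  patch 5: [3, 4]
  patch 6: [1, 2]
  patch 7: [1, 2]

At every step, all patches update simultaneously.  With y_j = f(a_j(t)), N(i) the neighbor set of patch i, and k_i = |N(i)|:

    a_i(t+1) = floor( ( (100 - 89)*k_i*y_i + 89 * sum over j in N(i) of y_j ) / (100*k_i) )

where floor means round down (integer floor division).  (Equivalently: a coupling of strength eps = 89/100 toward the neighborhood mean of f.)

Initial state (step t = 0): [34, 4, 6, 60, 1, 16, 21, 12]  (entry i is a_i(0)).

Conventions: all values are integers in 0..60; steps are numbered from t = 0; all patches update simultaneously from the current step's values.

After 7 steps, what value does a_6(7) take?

Answer: a_6(7) = 41

Derivation:
t=0: [34, 4, 6, 60, 1, 16, 21, 12]
t=1: [5, 28, 29, 35, 35, 3, 12, 10]
t=2: [43, 24, 24, 11, 11, 43, 51, 51]
t=3: [22, 20, 20, 30, 30, 22, 42, 42]
t=4: [56, 34, 34, 43, 43, 56, 37, 37]
t=5: [29, 44, 44, 9, 9, 29, 49, 49]
t=6: [21, 21, 21, 51, 51, 21, 29, 29]
t=7: [19, 54, 54, 37, 37, 19, 41, 41]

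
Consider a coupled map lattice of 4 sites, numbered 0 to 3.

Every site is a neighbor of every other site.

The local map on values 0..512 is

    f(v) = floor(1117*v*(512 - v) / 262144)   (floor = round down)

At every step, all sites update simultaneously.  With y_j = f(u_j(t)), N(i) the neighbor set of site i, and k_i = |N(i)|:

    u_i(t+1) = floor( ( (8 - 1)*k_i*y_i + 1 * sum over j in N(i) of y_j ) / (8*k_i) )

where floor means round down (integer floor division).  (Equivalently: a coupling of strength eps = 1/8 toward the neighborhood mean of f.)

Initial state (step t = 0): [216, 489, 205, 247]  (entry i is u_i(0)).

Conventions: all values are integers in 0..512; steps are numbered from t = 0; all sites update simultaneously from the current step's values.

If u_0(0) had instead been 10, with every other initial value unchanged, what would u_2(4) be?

Simulating step by step:
t=0: [10, 489, 205, 247]
t=1: [43, 64, 248, 257]
t=2: [102, 133, 263, 264]
t=3: [187, 217, 272, 271]
t=4: [260, 271, 276, 276]

Answer: u_2(4) = 276
Key observation: This trace re-runs the system from the modified initial state.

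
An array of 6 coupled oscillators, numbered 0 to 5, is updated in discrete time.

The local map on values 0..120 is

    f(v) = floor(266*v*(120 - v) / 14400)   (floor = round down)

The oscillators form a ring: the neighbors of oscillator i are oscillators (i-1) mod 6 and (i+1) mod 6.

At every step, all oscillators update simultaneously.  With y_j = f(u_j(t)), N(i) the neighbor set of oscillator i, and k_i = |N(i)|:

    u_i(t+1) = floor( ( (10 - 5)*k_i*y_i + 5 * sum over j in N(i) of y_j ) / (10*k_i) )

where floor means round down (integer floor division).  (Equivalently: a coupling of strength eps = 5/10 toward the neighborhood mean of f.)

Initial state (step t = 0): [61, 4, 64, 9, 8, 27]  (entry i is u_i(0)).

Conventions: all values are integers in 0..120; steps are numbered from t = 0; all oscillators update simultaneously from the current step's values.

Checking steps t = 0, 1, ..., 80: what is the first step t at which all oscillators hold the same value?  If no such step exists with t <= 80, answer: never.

Answer: never
Key observation: The state at step 4 reappears at step 6 — the system is in a cycle of period 2 from step 4 on.  No step 0..6 is synchronized, and the cycle repeats forever, so no step up to 80 (or ever) has all oscillators equal.

Derivation:
t=0: [61, 4, 64, 9, 8, 27]  (not all equal)
t=1: [46, 37, 39, 29, 24, 43]  (not all equal)
t=2: [60, 58, 55, 49, 48, 56]  (not all equal)
t=3: [66, 66, 65, 64, 64, 65]  (not all equal)
t=4: [65, 65, 65, 66, 66, 65]  (not all equal)
t=5: [66, 66, 65, 65, 65, 65]  (not all equal)
t=6: [65, 65, 65, 66, 66, 65]  (not all equal)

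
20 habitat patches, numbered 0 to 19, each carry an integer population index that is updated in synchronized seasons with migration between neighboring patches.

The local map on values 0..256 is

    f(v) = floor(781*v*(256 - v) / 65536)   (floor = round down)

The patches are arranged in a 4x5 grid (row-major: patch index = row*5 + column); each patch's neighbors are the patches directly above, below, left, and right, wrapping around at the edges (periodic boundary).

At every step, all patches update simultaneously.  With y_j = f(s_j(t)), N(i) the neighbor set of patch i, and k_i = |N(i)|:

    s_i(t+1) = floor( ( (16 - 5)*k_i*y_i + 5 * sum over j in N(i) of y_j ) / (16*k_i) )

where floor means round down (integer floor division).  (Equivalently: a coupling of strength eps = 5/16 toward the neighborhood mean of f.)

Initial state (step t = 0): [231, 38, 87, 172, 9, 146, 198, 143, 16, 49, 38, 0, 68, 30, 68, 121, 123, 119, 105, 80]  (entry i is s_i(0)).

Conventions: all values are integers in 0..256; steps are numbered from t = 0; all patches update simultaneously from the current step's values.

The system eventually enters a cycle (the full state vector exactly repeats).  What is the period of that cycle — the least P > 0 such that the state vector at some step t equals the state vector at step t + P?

Answer: 2
Key observation: The state at step 18, [178, 178, 178, 178, 178, 178, 178, 178, 178, 178, 178, 178, 178, 178, 178, 178, 178, 178, 178, 178], reappears at step 20 — and no state repeats earlier — so the cycle the system enters has period 2.

Derivation:
t=0: [231, 38, 87, 172, 9, 146, 198, 143, 16, 49, 38, 0, 68, 30, 68, 121, 123, 119, 105, 80]
t=1: [86, 112, 171, 152, 59, 164, 131, 171, 75, 114, 109, 45, 140, 96, 140, 174, 171, 188, 177, 158]
t=2: [172, 187, 174, 179, 152, 181, 185, 175, 168, 184, 181, 136, 181, 181, 191, 173, 167, 159, 169, 178]
t=3: [170, 157, 169, 168, 180, 161, 160, 167, 171, 160, 163, 184, 165, 162, 151, 170, 176, 179, 172, 166]
t=4: [174, 181, 175, 174, 167, 181, 180, 177, 174, 180, 178, 163, 175, 179, 185, 174, 167, 166, 172, 176]
t=5: [169, 163, 168, 170, 174, 162, 164, 166, 168, 163, 165, 176, 169, 164, 158, 169, 175, 175, 171, 167]
t=6: [175, 178, 175, 173, 172, 180, 178, 177, 176, 179, 177, 169, 174, 178, 182, 174, 169, 169, 173, 176]
t=7: [167, 166, 168, 170, 170, 163, 165, 166, 166, 164, 166, 173, 170, 165, 161, 169, 173, 173, 170, 167]
t=8: [176, 177, 175, 174, 174, 179, 177, 177, 177, 178, 177, 172, 174, 177, 180, 175, 171, 171, 174, 176]
t=9: [167, 166, 168, 169, 169, 164, 166, 166, 166, 165, 166, 170, 169, 166, 163, 168, 171, 172, 169, 167]
t=10: [177, 177, 175, 175, 175, 178, 177, 177, 177, 178, 177, 174, 175, 177, 179, 176, 173, 172, 175, 176]
t=11: [166, 166, 168, 167, 167, 165, 166, 166, 166, 165, 166, 169, 168, 166, 164, 167, 170, 170, 168, 166]
t=12: [177, 177, 176, 176, 177, 178, 177, 177, 177, 178, 177, 175, 176, 177, 178, 177, 174, 174, 176, 177]
t=13: [165, 166, 167, 166, 166, 165, 166, 166, 166, 165, 166, 167, 167, 166, 165, 166, 169, 169, 167, 166]
t=14: [178, 177, 177, 177, 178, 178, 177, 177, 178, 178, 177, 177, 177, 177, 178, 177, 175, 175, 177, 177]
t=15: [165, 166, 166, 165, 165, 165, 165, 165, 165, 165, 165, 166, 166, 165, 165, 166, 167, 167, 166, 165]
t=16: [178, 177, 177, 178, 178, 178, 178, 178, 178, 178, 178, 177, 177, 178, 178, 177, 177, 177, 177, 178]
t=17: [165, 165, 165, 165, 165, 165, 165, 165, 165, 165, 165, 165, 165, 165, 165, 165, 166, 166, 165, 165]
t=18: [178, 178, 178, 178, 178, 178, 178, 178, 178, 178, 178, 178, 178, 178, 178, 178, 178, 178, 178, 178]
t=19: [165, 165, 165, 165, 165, 165, 165, 165, 165, 165, 165, 165, 165, 165, 165, 165, 165, 165, 165, 165]
t=20: [178, 178, 178, 178, 178, 178, 178, 178, 178, 178, 178, 178, 178, 178, 178, 178, 178, 178, 178, 178]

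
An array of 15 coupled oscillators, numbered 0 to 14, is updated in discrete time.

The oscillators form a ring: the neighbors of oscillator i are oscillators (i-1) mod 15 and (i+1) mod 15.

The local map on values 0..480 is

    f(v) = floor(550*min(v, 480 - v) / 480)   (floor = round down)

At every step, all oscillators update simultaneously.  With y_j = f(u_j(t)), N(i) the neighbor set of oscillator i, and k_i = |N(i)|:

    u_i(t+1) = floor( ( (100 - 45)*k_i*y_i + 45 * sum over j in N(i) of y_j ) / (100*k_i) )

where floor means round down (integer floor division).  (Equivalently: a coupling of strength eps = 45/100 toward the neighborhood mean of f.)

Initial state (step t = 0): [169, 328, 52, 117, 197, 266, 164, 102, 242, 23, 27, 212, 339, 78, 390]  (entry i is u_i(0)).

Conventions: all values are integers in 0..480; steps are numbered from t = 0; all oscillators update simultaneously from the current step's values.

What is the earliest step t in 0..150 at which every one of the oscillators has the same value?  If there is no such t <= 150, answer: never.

Simulating step by step:
t=0: [169, 328, 52, 117, 197, 266, 164, 102, 242, 23, 27, 212, 339, 78, 390]  (not all equal)
t=1: [168, 152, 101, 137, 209, 227, 184, 167, 181, 82, 76, 176, 163, 108, 120]  (not all equal)
t=2: [175, 164, 137, 165, 225, 244, 216, 198, 177, 117, 114, 171, 175, 140, 146]  (not all equal)
t=3: [189, 182, 170, 196, 244, 261, 247, 225, 192, 148, 145, 181, 189, 170, 172]  (not all equal)
t=4: [209, 206, 203, 227, 255, 258, 260, 250, 216, 179, 175, 199, 209, 199, 200]  (not all equal)
t=5: [236, 235, 239, 253, 257, 254, 254, 256, 241, 213, 207, 224, 234, 230, 231]  (not all equal)
t=6: [268, 270, 269, 261, 256, 257, 257, 260, 262, 248, 242, 254, 264, 264, 265]  (not all equal)
t=7: [242, 240, 242, 249, 254, 255, 254, 252, 253, 262, 267, 258, 249, 246, 245]  (not all equal)
t=8: [272, 273, 270, 264, 259, 257, 258, 260, 257, 250, 247, 254, 262, 267, 269]  (not all equal)
t=9: [238, 237, 240, 246, 252, 254, 253, 253, 256, 261, 263, 257, 249, 244, 241]  (not all equal)
t=10: [272, 272, 272, 268, 261, 259, 259, 259, 255, 250, 250, 255, 263, 269, 272]  (not all equal)
t=11: [238, 238, 238, 242, 248, 252, 253, 253, 257, 261, 261, 256, 248, 241, 238]  (not all equal)
t=12: [272, 272, 272, 270, 265, 261, 260, 258, 255, 251, 251, 256, 264, 270, 272]  (not all equal)
t=13: [238, 238, 238, 240, 245, 249, 252, 254, 257, 260, 260, 255, 247, 241, 238]  (not all equal)
t=14: [272, 272, 272, 272, 269, 264, 261, 258, 255, 252, 253, 257, 265, 271, 272]  (not all equal)
t=15: [238, 238, 238, 238, 241, 246, 250, 253, 257, 259, 259, 254, 246, 240, 238]  (not all equal)
t=16: [272, 272, 272, 272, 271, 268, 263, 259, 255, 253, 254, 259, 267, 272, 272]  (not all equal)
t=17: [238, 238, 238, 238, 239, 242, 247, 252, 256, 258, 257, 252, 244, 239, 238]  (not all equal)
t=18: [272, 272, 272, 272, 272, 270, 266, 261, 256, 254, 256, 261, 268, 272, 272]  (not all equal)
t=19: [238, 238, 238, 238, 238, 240, 245, 250, 255, 257, 255, 249, 242, 238, 238]  (not all equal)
t=20: [272, 272, 272, 272, 272, 272, 269, 263, 257, 255, 258, 264, 270, 272, 272]  (not all equal)
t=21: [238, 238, 238, 238, 238, 238, 241, 248, 253, 255, 253, 247, 241, 238, 238]  (not all equal)
t=22: [272, 272, 272, 272, 272, 272, 270, 265, 260, 258, 260, 266, 271, 272, 272]  (not all equal)
t=23: [238, 238, 238, 238, 238, 238, 240, 246, 251, 253, 250, 245, 240, 238, 238]  (not all equal)
t=24: [272, 272, 272, 272, 272, 272, 272, 268, 262, 261, 263, 269, 272, 272, 272]  (not all equal)
t=25: [238, 238, 238, 238, 238, 238, 238, 242, 247, 249, 246, 241, 238, 238, 238]  (not all equal)
t=26: [272, 272, 272, 272, 272, 272, 272, 270, 266, 265, 268, 271, 272, 272, 272]  (not all equal)
t=27: [238, 238, 238, 238, 238, 238, 238, 240, 244, 244, 242, 239, 238, 238, 238]  (not all equal)
t=28: [272, 272, 272, 272, 272, 272, 272, 273, 271, 270, 271, 272, 272, 272, 272]  (not all equal)
t=29: [238, 238, 238, 238, 238, 238, 237, 237, 238, 239, 239, 238, 238, 238, 238]  (not all equal)
t=30: [272, 272, 272, 272, 272, 271, 271, 271, 272, 272, 272, 272, 272, 272, 272]  (not all equal)
t=31: [238, 238, 238, 238, 238, 238, 239, 238, 238, 238, 238, 238, 238, 238, 238]  (not all equal)
t=32: [272, 272, 272, 272, 272, 272, 272, 272, 272, 272, 272, 272, 272, 272, 272]  (all equal)

Answer: 32
Key observation: Synchronization is absorbing here: once all oscillators are equal they stay equal, and step 32 is the first all-equal step.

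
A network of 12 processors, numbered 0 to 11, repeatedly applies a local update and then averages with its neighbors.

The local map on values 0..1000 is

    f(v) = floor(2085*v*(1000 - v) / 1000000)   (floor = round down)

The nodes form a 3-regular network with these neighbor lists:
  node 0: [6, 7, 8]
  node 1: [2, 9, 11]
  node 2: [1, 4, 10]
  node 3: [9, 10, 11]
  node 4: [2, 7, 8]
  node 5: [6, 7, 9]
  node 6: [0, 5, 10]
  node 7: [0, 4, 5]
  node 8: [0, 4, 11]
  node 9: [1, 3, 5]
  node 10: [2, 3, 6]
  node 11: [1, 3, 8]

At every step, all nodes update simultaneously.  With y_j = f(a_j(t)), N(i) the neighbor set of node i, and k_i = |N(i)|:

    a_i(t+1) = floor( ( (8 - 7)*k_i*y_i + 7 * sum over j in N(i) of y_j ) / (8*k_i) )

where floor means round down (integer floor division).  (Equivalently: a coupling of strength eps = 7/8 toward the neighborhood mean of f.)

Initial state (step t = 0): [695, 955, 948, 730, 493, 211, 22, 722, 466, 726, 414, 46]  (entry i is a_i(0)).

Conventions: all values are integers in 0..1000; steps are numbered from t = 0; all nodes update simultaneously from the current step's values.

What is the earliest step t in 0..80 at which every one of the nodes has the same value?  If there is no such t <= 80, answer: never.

Simulating step by step:
t=0: [695, 955, 948, 730, 493, 211, 22, 722, 466, 726, 414, 46]  (not all equal)
t=1: [340, 188, 337, 345, 367, 298, 382, 434, 371, 298, 225, 308]  (not all equal)
t=2: [492, 432, 397, 421, 487, 474, 430, 468, 467, 411, 461, 427]  (not all equal)
t=3: [516, 505, 514, 510, 513, 512, 518, 519, 517, 511, 507, 512]  (not all equal)
t=4: [520, 520, 520, 520, 520, 520, 520, 520, 520, 520, 520, 520]  (all equal)

Answer: 4
Key observation: Synchronization is absorbing here: once all nodes are equal they stay equal, and step 4 is the first all-equal step.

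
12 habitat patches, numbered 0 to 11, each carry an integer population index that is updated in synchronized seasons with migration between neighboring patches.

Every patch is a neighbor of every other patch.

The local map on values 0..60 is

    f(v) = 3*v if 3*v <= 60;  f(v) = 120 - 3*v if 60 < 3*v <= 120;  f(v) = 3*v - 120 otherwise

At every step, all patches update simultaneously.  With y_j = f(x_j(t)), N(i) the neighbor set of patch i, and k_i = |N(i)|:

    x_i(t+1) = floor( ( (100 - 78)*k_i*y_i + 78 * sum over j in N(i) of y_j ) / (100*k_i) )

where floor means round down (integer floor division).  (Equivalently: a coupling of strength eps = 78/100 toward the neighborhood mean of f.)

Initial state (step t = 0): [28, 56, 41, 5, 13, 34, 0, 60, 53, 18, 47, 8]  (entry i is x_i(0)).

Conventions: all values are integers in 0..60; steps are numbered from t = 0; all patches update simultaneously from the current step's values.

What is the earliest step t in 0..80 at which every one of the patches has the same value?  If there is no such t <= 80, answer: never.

Answer: 5
Key observation: Synchronization is absorbing here: once all patches are equal they stay equal, and step 5 is the first all-equal step.

Derivation:
t=0: [28, 56, 41, 5, 13, 34, 0, 60, 53, 18, 47, 8]  (not all equal)
t=1: [30, 32, 25, 27, 31, 27, 25, 34, 31, 33, 28, 28]  (not all equal)
t=2: [31, 31, 34, 33, 31, 33, 34, 30, 31, 30, 32, 32]  (not all equal)
t=3: [24, 24, 23, 23, 24, 23, 23, 25, 24, 25, 24, 24]  (not all equal)
t=4: [48, 48, 48, 48, 48, 48, 48, 47, 48, 47, 48, 48]  (not all equal)
t=5: [23, 23, 23, 23, 23, 23, 23, 23, 23, 23, 23, 23]  (all equal)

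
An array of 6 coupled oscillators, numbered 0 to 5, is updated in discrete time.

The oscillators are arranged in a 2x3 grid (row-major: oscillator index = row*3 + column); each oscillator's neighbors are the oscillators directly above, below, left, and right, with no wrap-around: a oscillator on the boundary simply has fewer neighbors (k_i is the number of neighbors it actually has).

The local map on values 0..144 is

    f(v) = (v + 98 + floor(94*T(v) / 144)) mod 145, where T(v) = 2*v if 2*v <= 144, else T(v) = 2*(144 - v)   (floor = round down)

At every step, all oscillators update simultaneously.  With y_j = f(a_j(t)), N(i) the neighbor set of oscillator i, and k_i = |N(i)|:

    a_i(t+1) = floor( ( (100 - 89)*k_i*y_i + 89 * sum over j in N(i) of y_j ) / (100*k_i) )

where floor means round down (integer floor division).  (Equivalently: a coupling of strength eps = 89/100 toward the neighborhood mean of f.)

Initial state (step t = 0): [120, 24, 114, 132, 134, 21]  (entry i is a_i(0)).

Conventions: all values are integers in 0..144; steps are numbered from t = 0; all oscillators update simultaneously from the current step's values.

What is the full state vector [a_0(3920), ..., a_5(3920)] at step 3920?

Answer: [108, 108, 108, 108, 108, 108]
Key observation: The state at step 5, [108, 108, 108, 108, 108, 108], reappears at step 6: the system is in a cycle of period 1 from step 5 on.  Therefore the state at step 3920 equals the state at step 5 + ((3920 - 5) mod 1) = 5, which is [108, 108, 108, 108, 108, 108].

Derivation:
t=0: [120, 24, 114, 132, 134, 21]
t=1: [59, 92, 15, 101, 43, 91]
t=2: [108, 93, 114, 74, 105, 94]
t=3: [114, 107, 111, 109, 113, 107]
t=4: [107, 106, 107, 106, 107, 106]
t=5: [108, 108, 108, 108, 108, 108]
t=6: [108, 108, 108, 108, 108, 108]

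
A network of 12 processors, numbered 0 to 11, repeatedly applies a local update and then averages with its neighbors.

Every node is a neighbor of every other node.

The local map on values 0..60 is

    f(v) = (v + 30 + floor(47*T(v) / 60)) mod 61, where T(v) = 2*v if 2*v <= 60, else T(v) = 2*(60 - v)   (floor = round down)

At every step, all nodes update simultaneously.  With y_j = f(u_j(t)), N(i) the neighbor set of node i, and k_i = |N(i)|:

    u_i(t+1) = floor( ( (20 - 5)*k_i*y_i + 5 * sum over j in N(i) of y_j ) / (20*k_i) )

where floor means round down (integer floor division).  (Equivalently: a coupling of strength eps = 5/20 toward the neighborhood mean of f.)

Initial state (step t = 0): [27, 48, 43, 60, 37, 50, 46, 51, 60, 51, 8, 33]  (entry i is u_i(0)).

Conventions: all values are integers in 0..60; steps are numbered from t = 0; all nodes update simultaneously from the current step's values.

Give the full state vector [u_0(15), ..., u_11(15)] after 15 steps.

Answer: [40, 40, 40, 40, 40, 40, 40, 40, 40, 40, 40, 40]

Derivation:
t=0: [27, 48, 43, 60, 37, 50, 46, 51, 60, 51, 8, 33]
t=1: [37, 35, 37, 31, 40, 34, 36, 34, 31, 34, 46, 42]
t=2: [41, 42, 41, 44, 40, 42, 41, 42, 44, 42, 37, 39]
t=3: [39, 39, 39, 38, 39, 39, 39, 39, 38, 39, 41, 39]
t=4: [40, 40, 40, 40, 40, 40, 40, 40, 40, 40, 39, 40]
t=5: [40, 40, 40, 40, 40, 40, 40, 40, 40, 40, 40, 40]
t=6: [40, 40, 40, 40, 40, 40, 40, 40, 40, 40, 40, 40]
t=7: [40, 40, 40, 40, 40, 40, 40, 40, 40, 40, 40, 40]
t=8: [40, 40, 40, 40, 40, 40, 40, 40, 40, 40, 40, 40]
t=9: [40, 40, 40, 40, 40, 40, 40, 40, 40, 40, 40, 40]
t=10: [40, 40, 40, 40, 40, 40, 40, 40, 40, 40, 40, 40]
t=11: [40, 40, 40, 40, 40, 40, 40, 40, 40, 40, 40, 40]
t=12: [40, 40, 40, 40, 40, 40, 40, 40, 40, 40, 40, 40]
t=13: [40, 40, 40, 40, 40, 40, 40, 40, 40, 40, 40, 40]
t=14: [40, 40, 40, 40, 40, 40, 40, 40, 40, 40, 40, 40]
t=15: [40, 40, 40, 40, 40, 40, 40, 40, 40, 40, 40, 40]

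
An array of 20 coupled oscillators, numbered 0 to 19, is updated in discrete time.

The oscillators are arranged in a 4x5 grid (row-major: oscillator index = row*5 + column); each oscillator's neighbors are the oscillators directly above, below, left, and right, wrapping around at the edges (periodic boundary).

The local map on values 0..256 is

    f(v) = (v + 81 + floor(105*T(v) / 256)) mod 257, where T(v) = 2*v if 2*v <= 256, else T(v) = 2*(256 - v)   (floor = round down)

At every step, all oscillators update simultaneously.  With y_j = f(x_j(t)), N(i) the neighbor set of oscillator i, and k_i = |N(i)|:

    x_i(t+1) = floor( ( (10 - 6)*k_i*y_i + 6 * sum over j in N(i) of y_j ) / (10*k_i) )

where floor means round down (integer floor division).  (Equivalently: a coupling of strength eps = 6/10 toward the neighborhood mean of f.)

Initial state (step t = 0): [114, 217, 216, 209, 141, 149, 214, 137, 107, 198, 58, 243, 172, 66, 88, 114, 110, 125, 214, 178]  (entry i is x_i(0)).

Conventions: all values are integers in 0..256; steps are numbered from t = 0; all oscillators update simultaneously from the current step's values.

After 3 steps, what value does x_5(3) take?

Simulating step by step:
t=0: [114, 217, 216, 209, 141, 149, 214, 137, 107, 198, 58, 243, 172, 66, 88, 114, 110, 125, 214, 178]
t=1: [45, 58, 66, 61, 59, 77, 68, 57, 67, 84, 135, 82, 83, 139, 174, 58, 44, 55, 87, 86]
t=2: [181, 183, 191, 201, 198, 186, 204, 199, 180, 194, 128, 190, 190, 133, 113, 167, 181, 197, 195, 196]
t=3: [66, 66, 68, 68, 68, 65, 68, 68, 66, 61, 57, 66, 66, 57, 49, 64, 66, 68, 67, 62]

Answer: x_5(3) = 65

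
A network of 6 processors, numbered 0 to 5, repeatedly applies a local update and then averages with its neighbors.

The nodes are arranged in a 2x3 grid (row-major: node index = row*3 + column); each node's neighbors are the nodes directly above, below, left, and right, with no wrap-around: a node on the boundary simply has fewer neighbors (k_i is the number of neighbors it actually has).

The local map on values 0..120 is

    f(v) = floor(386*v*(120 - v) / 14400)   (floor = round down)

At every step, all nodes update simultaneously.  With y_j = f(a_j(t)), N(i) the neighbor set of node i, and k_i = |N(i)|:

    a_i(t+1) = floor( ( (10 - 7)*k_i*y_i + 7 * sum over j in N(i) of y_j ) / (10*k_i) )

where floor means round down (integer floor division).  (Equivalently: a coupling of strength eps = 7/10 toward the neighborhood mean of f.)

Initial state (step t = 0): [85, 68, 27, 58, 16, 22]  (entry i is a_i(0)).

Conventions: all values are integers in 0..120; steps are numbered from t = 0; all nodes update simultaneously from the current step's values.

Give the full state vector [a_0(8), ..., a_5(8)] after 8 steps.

Answer: [95, 95, 95, 95, 95, 95]

Derivation:
t=0: [85, 68, 27, 58, 16, 22]
t=1: [90, 72, 72, 71, 70, 55]
t=2: [86, 87, 93, 85, 93, 93]
t=3: [77, 72, 70, 74, 71, 67]
t=4: [90, 91, 93, 90, 92, 93]
t=5: [71, 69, 68, 70, 69, 67]
t=6: [93, 93, 94, 93, 94, 94]
t=7: [67, 66, 65, 66, 65, 65]
t=8: [95, 95, 95, 95, 95, 95]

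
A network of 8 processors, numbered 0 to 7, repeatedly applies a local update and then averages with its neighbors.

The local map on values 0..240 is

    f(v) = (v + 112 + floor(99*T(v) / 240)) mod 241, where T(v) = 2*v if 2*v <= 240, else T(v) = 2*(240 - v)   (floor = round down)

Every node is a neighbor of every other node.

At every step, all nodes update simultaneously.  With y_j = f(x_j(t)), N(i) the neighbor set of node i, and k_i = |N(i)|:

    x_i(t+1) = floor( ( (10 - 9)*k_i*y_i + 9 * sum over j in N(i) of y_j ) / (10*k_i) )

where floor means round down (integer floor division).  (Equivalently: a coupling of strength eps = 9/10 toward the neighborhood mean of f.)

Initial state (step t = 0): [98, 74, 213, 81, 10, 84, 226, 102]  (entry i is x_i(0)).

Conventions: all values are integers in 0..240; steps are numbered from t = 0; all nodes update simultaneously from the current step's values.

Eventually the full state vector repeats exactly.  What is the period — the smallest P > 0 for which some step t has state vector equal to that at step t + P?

Answer: 22
Key observation: The state at step 6, [110, 110, 110, 110, 110, 110, 110, 110], reappears at step 28 — and no state repeats earlier — so the cycle the system enters has period 22.

Derivation:
t=0: [98, 74, 213, 81, 10, 84, 226, 102]
t=1: [62, 63, 61, 63, 60, 63, 60, 62]
t=2: [224, 224, 224, 224, 224, 224, 224, 224]
t=3: [108, 108, 108, 108, 108, 108, 108, 108]
t=4: [68, 68, 68, 68, 68, 68, 68, 68]
t=5: [236, 236, 236, 236, 236, 236, 236, 236]
t=6: [110, 110, 110, 110, 110, 110, 110, 110]
t=7: [71, 71, 71, 71, 71, 71, 71, 71]
t=8: [0, 0, 0, 0, 0, 0, 0, 0]
t=9: [112, 112, 112, 112, 112, 112, 112, 112]
t=10: [75, 75, 75, 75, 75, 75, 75, 75]
t=11: [7, 7, 7, 7, 7, 7, 7, 7]
t=12: [124, 124, 124, 124, 124, 124, 124, 124]
t=13: [90, 90, 90, 90, 90, 90, 90, 90]
t=14: [35, 35, 35, 35, 35, 35, 35, 35]
t=15: [175, 175, 175, 175, 175, 175, 175, 175]
t=16: [99, 99, 99, 99, 99, 99, 99, 99]
t=17: [51, 51, 51, 51, 51, 51, 51, 51]
t=18: [205, 205, 205, 205, 205, 205, 205, 205]
t=19: [104, 104, 104, 104, 104, 104, 104, 104]
t=20: [60, 60, 60, 60, 60, 60, 60, 60]
t=21: [221, 221, 221, 221, 221, 221, 221, 221]
t=22: [107, 107, 107, 107, 107, 107, 107, 107]
t=23: [66, 66, 66, 66, 66, 66, 66, 66]
t=24: [232, 232, 232, 232, 232, 232, 232, 232]
t=25: [109, 109, 109, 109, 109, 109, 109, 109]
t=26: [69, 69, 69, 69, 69, 69, 69, 69]
t=27: [237, 237, 237, 237, 237, 237, 237, 237]
t=28: [110, 110, 110, 110, 110, 110, 110, 110]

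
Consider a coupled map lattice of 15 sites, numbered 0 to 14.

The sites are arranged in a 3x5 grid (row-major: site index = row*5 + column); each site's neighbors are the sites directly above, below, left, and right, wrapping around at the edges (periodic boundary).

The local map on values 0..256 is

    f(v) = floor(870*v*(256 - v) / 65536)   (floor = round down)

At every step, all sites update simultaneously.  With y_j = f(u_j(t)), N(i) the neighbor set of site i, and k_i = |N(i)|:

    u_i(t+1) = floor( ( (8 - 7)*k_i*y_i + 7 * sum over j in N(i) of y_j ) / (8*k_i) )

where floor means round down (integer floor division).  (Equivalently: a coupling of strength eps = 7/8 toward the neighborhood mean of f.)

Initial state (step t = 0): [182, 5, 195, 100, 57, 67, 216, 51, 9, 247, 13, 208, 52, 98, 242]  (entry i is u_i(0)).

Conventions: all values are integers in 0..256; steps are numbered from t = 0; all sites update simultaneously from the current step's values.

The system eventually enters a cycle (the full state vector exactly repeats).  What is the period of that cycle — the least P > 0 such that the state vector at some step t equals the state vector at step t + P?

Simulating step by step:
t=0: [182, 5, 195, 100, 57, 67, 216, 51, 9, 247, 13, 208, 52, 98, 242]
t=1: [104, 129, 129, 144, 118, 100, 113, 113, 130, 89, 119, 84, 155, 117, 98]
t=2: [213, 208, 213, 215, 207, 208, 208, 213, 210, 209, 204, 210, 208, 211, 210]
t=3: [132, 126, 124, 125, 125, 130, 128, 127, 124, 130, 128, 133, 125, 126, 131]
t=4: [217, 217, 217, 217, 217, 217, 217, 217, 217, 217, 217, 217, 217, 217, 217]
t=5: [112, 112, 112, 112, 112, 112, 112, 112, 112, 112, 112, 112, 112, 112, 112]
t=6: [214, 214, 214, 214, 214, 214, 214, 214, 214, 214, 214, 214, 214, 214, 214]
t=7: [119, 119, 119, 119, 119, 119, 119, 119, 119, 119, 119, 119, 119, 119, 119]
t=8: [216, 216, 216, 216, 216, 216, 216, 216, 216, 216, 216, 216, 216, 216, 216]
t=9: [114, 114, 114, 114, 114, 114, 114, 114, 114, 114, 114, 114, 114, 114, 114]
t=10: [214, 214, 214, 214, 214, 214, 214, 214, 214, 214, 214, 214, 214, 214, 214]

Answer: 4
Key observation: The state at step 6, [214, 214, 214, 214, 214, 214, 214, 214, 214, 214, 214, 214, 214, 214, 214], reappears at step 10 — and no state repeats earlier — so the cycle the system enters has period 4.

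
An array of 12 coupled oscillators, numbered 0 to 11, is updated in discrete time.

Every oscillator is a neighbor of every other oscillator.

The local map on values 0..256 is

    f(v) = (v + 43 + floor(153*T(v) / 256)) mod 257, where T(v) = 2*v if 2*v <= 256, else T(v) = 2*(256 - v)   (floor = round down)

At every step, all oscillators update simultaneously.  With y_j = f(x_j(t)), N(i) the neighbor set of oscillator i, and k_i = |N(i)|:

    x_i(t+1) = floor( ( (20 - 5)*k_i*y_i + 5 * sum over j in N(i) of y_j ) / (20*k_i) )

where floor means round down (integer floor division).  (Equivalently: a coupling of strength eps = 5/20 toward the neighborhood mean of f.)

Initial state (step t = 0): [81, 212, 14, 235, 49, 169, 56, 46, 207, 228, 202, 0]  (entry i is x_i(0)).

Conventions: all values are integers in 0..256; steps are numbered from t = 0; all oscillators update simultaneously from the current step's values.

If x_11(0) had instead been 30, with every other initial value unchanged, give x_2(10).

Answer: x_2(10) = 186
Key observation: This trace re-runs the system from the modified initial state.

Derivation:
t=0: [81, 212, 14, 235, 49, 169, 56, 46, 207, 228, 202, 30]
t=1: [186, 62, 79, 59, 135, 68, 146, 130, 63, 60, 64, 104]
t=2: [75, 165, 192, 160, 82, 175, 81, 83, 167, 162, 168, 45]
t=3: [182, 75, 71, 76, 194, 73, 192, 196, 75, 76, 75, 134]
t=4: [79, 189, 183, 191, 78, 186, 78, 77, 189, 191, 189, 86]
t=5: [190, 73, 74, 72, 189, 73, 189, 187, 73, 72, 73, 201]
t=6: [77, 186, 187, 184, 78, 186, 78, 78, 186, 184, 186, 76]
t=7: [187, 72, 72, 73, 188, 72, 188, 188, 72, 73, 72, 184]
t=8: [78, 184, 184, 185, 78, 184, 78, 78, 184, 185, 184, 79]
t=9: [188, 73, 73, 73, 188, 73, 188, 188, 73, 73, 73, 190]
t=10: [78, 186, 186, 186, 78, 186, 78, 78, 186, 186, 186, 77]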